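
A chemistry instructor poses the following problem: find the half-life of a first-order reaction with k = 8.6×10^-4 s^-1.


t½ = ln2/k = 0.693147/(8.6×10^-4 s^-1)
= 806.0 s

806.0 s


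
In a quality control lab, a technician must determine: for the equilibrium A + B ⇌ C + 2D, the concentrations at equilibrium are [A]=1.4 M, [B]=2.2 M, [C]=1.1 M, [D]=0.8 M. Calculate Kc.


Kc = [C][D]^2/([A][B])
= (1.1^1 × 0.8^2)/(1.4^1 × 2.2^1)
= 0.704/3.08
= 0.2286

0.2286


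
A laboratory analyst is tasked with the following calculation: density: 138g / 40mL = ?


ρ = mass/volume
= 138/40
= 3.45 g/mL

3.45 g/mL


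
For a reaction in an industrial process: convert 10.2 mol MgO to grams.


M(MgO) = 40.31 g/mol
mass = n × M = 10.2 × 40.31 = 411.16 g

411.16 g


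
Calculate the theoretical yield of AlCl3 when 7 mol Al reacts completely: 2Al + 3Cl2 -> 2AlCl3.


Mole ratio AlCl3:Al = 2:2
n(AlCl3) = 7 × 2/2 = 7.000 mol
mass = 7.000 × 133.33 = 933.31 g

933.31 g


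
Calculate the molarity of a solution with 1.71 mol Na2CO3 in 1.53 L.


M = n/V = 1.71/1.53 = 1.118 mol/L

1.118 M


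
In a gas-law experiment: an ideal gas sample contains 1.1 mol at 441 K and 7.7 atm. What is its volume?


PV = nRT  (R = 0.08206 L·atm/(mol·K))
V = nRT/P = 1.1×0.08206×441/7.7
= 5.17 L

5.17 L


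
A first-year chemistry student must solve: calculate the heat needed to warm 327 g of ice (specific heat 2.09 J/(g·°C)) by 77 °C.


q = mcΔT = 327 × 2.09 × 77
= 52624.11 J

52624.11 J


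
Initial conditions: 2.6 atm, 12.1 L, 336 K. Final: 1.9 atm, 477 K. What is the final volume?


P1V1/T1 = P2V2/T2
V2 = P1V1T2/(T1P2)
= 2.6×12.1×477/(336×1.9)
= 23.506 L

23.506 L


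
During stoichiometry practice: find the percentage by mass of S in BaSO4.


M(BaSO4) = 1×137.33 + 1×32.07 + 4×16.0 = 233.40 g/mol
Mass of S = 1 × 32.07 = 32.07 g/mol
% S = 32.07/233.40 × 100 = 13.74%

13.74%


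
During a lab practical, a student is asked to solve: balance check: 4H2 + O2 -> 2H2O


Equation: 4H2 + O2 -> 2H2O
Check atoms: H: 8≠4, O: 2=2
Not balanced

No, not balanced


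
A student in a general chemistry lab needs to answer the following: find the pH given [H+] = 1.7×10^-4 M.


pH = -log10([H+]) = -log10(1.7×10^-4)
= 4 - log10(1.7)
= 4 - 0.23
= 3.77

3.77


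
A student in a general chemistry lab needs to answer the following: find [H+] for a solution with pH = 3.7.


[H+] = 10^(-pH) = 10^(-3.7)
= 2.0×10^-4 M

2.0×10^-4 M


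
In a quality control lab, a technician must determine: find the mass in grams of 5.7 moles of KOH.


M(KOH) = 56.11 g/mol
mass = n × M = 5.7 × 56.11 = 319.83 g

319.83 g


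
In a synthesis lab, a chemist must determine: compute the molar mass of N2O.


M(N2O) = 2×14.01 + 1×16.0
= 28.02 + 16.0
= 44.02 g/mol

44.02 g/mol


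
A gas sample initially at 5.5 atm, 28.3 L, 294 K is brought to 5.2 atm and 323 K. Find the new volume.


P1V1/T1 = P2V2/T2
V2 = P1V1T2/(T1P2)
= 5.5×28.3×323/(294×5.2)
= 32.885 L

32.885 L


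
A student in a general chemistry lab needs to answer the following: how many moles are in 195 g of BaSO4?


M(BaSO4) = 233.4 g/mol
n = mass/M = 195/233.4 = 0.8355 mol

0.8355 mol


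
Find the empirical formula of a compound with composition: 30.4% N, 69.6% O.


Assume 100 g sample. Moles of each element:
  N: 30.4/14.01 = 2.17 mol
  O: 69.6/16.0 = 4.35 mol
Divide by smallest (2.17):
  N: 2.17/2.17 = 1.0
  O: 4.35/2.17 = 2.0
Empirical formula: NO2

NO2


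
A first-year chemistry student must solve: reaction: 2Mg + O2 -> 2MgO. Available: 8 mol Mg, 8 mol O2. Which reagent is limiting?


Mole ratio available / coefficient:
  Mg: 8/2 = 4.000
  O2: 8/1 = 8.000
Smaller ratio is limiting.

Mg


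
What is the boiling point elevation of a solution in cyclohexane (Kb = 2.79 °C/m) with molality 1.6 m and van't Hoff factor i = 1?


ΔTb = Kb × m × i
= 2.79 × 1.6 × 1
= 4.464 °C

4.464 °C


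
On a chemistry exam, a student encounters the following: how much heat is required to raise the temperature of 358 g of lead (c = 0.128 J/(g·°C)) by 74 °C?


q = mcΔT = 358 × 0.128 × 74
= 3390.98 J

3390.98 J


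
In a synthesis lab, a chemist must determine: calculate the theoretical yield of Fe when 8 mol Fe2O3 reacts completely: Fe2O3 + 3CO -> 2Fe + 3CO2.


Mole ratio Fe:Fe2O3 = 2:1
n(Fe) = 8 × 2/1 = 16.000 mol
mass = 16.000 × 55.85 = 893.6 g

893.6 g


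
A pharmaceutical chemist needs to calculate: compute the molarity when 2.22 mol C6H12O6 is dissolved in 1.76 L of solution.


M = n/V = 2.22/1.76 = 1.261 mol/L

1.261 M


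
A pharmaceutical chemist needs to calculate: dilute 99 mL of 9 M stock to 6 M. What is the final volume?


C1V1 = C2V2
9 × 99 = 6 × V2
V2 = 891/6 = 148.5 mL

148.5 mL


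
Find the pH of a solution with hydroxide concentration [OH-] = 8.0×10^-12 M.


pOH = -log10([OH-]) = -log10(8.0×10^-12)
= 12 - log10(8.0) = 11.1
pH = 14 - pOH = 14 - 11.1 = 2.9

2.9


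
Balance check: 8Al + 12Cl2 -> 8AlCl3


Equation: 8Al + 12Cl2 -> 8AlCl3
Check atoms: Al: 8=8, Cl: 24=24
Balanced

Yes, balanced


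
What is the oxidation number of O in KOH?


O is usually -2
Oxidation number: -2

-2


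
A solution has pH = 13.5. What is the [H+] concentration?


[H+] = 10^(-pH) = 10^(-13.5)
= 3.16×10^-14 M

3.16×10^-14 M


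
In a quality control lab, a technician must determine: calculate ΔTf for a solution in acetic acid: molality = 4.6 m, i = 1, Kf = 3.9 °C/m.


ΔTf = Kf × m × i
= 3.9 × 4.6 × 1
= 17.94 °C

17.94 °C


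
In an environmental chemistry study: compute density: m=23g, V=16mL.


ρ = mass/volume
= 23/16
= 1.438 g/mL

1.438 g/mL


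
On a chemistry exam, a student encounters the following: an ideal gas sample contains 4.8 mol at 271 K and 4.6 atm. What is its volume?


PV = nRT  (R = 0.08206 L·atm/(mol·K))
V = nRT/P = 4.8×0.08206×271/4.6
= 23.205 L

23.205 L


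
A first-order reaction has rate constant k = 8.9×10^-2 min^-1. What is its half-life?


t½ = ln2/k = 0.693147/(8.9×10^-2 min^-1)
= 7.788 min

7.788 min


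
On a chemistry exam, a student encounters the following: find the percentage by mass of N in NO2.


M(NO2) = 1×14.01 + 2×16.0 = 46.01 g/mol
Mass of N = 1 × 14.01 = 14.01 g/mol
% N = 14.01/46.01 × 100 = 30.45%

30.45%


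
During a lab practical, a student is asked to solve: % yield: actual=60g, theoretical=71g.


% yield = actual/theoretical × 100
= 60/71 × 100
= 84.51%

84.51%


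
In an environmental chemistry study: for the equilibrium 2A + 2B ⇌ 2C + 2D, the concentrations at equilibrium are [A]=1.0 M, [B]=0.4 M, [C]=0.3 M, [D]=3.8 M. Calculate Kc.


Kc = [C]^2[D]^2/([A]^2[B]^2)
= (0.3^2 × 3.8^2)/(1.0^2 × 0.4^2)
= 1.2996/0.16
= 8.123

8.123


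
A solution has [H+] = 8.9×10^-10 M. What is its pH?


pH = -log10([H+]) = -log10(8.9×10^-10)
= 10 - log10(8.9)
= 10 - 0.95
= 9.05

9.05


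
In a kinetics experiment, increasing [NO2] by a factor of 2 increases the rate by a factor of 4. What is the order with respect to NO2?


rate ∝ [NO2]^n
2^n = 4 → n = 2
Order in NO2: 2

2


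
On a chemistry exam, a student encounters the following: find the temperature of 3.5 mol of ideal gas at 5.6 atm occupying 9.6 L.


PV = nRT  (R = 0.08206 L·atm/(mol·K))
T = PV/(nR) = 5.6×9.6/(3.5×0.08206)
= 53.76/0.287210
= 187.18 K

187.18 K


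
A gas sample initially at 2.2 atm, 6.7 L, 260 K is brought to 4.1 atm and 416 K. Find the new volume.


P1V1/T1 = P2V2/T2
V2 = P1V1T2/(T1P2)
= 2.2×6.7×416/(260×4.1)
= 5.752 L

5.752 L


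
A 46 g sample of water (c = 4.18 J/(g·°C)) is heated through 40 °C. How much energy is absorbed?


q = mcΔT = 46 × 4.18 × 40
= 7691.20 J

7691.20 J


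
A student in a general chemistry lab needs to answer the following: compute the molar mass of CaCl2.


M(CaCl2) = 1×40.08 + 2×35.45
= 40.08 + 70.9
= 110.98 g/mol

110.98 g/mol


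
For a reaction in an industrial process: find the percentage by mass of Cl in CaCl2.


M(CaCl2) = 1×40.08 + 2×35.45 = 110.98 g/mol
Mass of Cl = 2 × 35.45 = 70.90 g/mol
% Cl = 70.90/110.98 × 100 = 63.89%

63.89%


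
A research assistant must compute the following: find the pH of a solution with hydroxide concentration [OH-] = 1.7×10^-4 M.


pOH = -log10([OH-]) = -log10(1.7×10^-4)
= 4 - log10(1.7) = 3.77
pH = 14 - pOH = 14 - 3.77 = 10.23

10.23


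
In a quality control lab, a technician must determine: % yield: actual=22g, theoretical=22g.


% yield = actual/theoretical × 100
= 22/22 × 100
= 100.0%

100.0%


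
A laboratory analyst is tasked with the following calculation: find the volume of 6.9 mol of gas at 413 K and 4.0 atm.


PV = nRT  (R = 0.08206 L·atm/(mol·K))
V = nRT/P = 6.9×0.08206×413/4.0
= 58.462 L

58.462 L


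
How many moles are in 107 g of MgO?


M(MgO) = 40.31 g/mol
n = mass/M = 107/40.31 = 2.6544 mol

2.6544 mol


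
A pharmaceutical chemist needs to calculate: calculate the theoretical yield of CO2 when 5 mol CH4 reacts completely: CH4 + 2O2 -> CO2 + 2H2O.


Mole ratio CO2:CH4 = 1:1
n(CO2) = 5 × 1/1 = 5.000 mol
mass = 5.000 × 44.01 = 220.05 g

220.05 g


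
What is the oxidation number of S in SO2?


x + 2(-2) = 0, so x = +4
Oxidation number: +4

+4


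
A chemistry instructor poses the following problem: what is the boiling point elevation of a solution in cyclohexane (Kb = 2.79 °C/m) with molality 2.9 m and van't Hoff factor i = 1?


ΔTb = Kb × m × i
= 2.79 × 2.9 × 1
= 8.091 °C

8.091 °C


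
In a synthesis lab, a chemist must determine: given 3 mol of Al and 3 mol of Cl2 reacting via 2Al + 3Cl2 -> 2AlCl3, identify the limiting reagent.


Mole ratio available / coefficient:
  Al: 3/2 = 1.500
  Cl2: 3/3 = 1.000
Smaller ratio is limiting.

Cl2


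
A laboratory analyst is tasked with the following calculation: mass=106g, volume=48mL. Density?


ρ = mass/volume
= 106/48
= 2.208 g/mL

2.208 g/mL


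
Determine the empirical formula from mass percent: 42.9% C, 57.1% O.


Assume 100 g sample. Moles of each element:
  C: 42.9/12.01 = 3.572 mol
  O: 57.1/16.0 = 3.569 mol
Divide by smallest (3.569):
  C: 3.572/3.569 = 1.0
  O: 3.569/3.569 = 1.0
Empirical formula: CO

CO


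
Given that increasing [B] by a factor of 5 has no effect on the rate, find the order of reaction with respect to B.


rate ∝ [B]^n
rate ∝ [B]^0
Order in B: 0

0


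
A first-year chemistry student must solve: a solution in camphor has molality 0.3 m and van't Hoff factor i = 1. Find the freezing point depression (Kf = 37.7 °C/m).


ΔTf = Kf × m × i
= 37.7 × 0.3 × 1
= 11.31 °C

11.31 °C


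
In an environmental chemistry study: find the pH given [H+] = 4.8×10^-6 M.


pH = -log10([H+]) = -log10(4.8×10^-6)
= 6 - log10(4.8)
= 6 - 0.68
= 5.32

5.32


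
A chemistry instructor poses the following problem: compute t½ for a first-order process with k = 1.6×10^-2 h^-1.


t½ = ln2/k = 0.693147/(1.6×10^-2 h^-1)
= 43.32 h

43.32 h


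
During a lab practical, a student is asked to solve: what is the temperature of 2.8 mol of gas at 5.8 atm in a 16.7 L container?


PV = nRT  (R = 0.08206 L·atm/(mol·K))
T = PV/(nR) = 5.8×16.7/(2.8×0.08206)
= 96.86/0.229768
= 421.56 K

421.56 K


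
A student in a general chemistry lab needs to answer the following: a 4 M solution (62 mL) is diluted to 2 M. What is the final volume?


C1V1 = C2V2
4 × 62 = 2 × V2
V2 = 248/2 = 124.0 mL

124.0 mL


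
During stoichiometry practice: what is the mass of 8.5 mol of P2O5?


M(P2O5) = 141.94 g/mol
mass = n × M = 8.5 × 141.94 = 1206.49 g

1206.49 g


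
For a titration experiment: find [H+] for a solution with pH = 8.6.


[H+] = 10^(-pH) = 10^(-8.6)
= 2.51×10^-9 M

2.51×10^-9 M


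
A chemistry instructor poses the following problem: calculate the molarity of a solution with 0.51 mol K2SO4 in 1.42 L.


M = n/V = 0.51/1.42 = 0.359 mol/L

0.359 M


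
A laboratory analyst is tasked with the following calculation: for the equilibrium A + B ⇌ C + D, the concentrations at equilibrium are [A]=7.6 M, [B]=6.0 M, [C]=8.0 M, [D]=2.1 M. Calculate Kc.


Kc = [C][D]/([A][B])
= (8.0^1 × 2.1^1)/(7.6^1 × 6.0^1)
= 16.8/45.6
= 0.3684

0.3684


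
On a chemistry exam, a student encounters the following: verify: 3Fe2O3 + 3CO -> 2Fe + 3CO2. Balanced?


Equation: 3Fe2O3 + 3CO -> 2Fe + 3CO2
Check atoms: C: 3=3, Fe: 6≠2, O: 12≠6
Not balanced

No, not balanced


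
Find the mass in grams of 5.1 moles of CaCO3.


M(CaCO3) = 100.09 g/mol
mass = n × M = 5.1 × 100.09 = 510.46 g

510.46 g


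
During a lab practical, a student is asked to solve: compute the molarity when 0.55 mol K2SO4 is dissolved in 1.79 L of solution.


M = n/V = 0.55/1.79 = 0.307 mol/L

0.307 M


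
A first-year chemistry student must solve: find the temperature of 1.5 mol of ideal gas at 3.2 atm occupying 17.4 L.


PV = nRT  (R = 0.08206 L·atm/(mol·K))
T = PV/(nR) = 3.2×17.4/(1.5×0.08206)
= 55.68/0.123090
= 452.35 K

452.35 K


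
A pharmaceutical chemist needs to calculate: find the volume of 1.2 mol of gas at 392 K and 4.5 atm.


PV = nRT  (R = 0.08206 L·atm/(mol·K))
V = nRT/P = 1.2×0.08206×392/4.5
= 8.578 L

8.578 L


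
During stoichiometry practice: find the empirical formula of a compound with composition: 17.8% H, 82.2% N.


Assume 100 g sample. Moles of each element:
  H: 17.8/1.008 = 17.659 mol
  N: 82.2/14.01 = 5.867 mol
Divide by smallest (5.867):
  H: 17.659/5.867 = 3.01
  N: 5.867/5.867 = 1.0
Empirical formula: NH3

NH3


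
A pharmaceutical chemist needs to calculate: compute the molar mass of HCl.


M(HCl) = 1×1.008 + 1×35.45
= 1.01 + 35.45
= 36.46 g/mol

36.46 g/mol


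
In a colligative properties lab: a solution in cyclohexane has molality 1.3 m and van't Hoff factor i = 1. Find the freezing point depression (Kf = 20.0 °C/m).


ΔTf = Kf × m × i
= 20.0 × 1.3 × 1
= 26.0 °C

26.0 °C


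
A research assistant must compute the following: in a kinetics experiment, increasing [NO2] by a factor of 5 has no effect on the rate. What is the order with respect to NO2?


rate ∝ [NO2]^n
rate ∝ [NO2]^0
Order in NO2: 0

0


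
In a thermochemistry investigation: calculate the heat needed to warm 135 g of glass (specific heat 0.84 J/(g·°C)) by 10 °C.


q = mcΔT = 135 × 0.84 × 10
= 1134.00 J

1134.00 J


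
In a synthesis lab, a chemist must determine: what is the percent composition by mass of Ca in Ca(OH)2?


M(Ca(OH)2) = 1×40.08 + 2×16.0 + 2×1.008 = 74.096 g/mol
Mass of Ca = 1 × 40.08 = 40.08 g/mol
% Ca = 40.08/74.096 × 100 = 54.09%

54.09%


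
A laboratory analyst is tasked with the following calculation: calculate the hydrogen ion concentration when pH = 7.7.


[H+] = 10^(-pH) = 10^(-7.7)
= 2.0×10^-8 M

2.0×10^-8 M


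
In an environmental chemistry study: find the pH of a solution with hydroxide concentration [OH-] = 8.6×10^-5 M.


pOH = -log10([OH-]) = -log10(8.6×10^-5)
= 5 - log10(8.6) = 4.07
pH = 14 - pOH = 14 - 4.07 = 9.93

9.93


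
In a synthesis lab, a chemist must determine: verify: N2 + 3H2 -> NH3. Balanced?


Equation: N2 + 3H2 -> NH3
Check atoms: H: 6≠3, N: 2≠1
Not balanced

No, not balanced


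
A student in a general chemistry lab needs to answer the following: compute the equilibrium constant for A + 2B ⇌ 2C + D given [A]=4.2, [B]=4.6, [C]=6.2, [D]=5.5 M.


Kc = [C]^2[D]/([A][B]^2)
= (6.2^2 × 5.5^1)/(4.2^1 × 4.6^2)
= 211.42/88.872
= 2.379

2.379


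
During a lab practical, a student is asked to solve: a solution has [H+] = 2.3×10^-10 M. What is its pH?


pH = -log10([H+]) = -log10(2.3×10^-10)
= 10 - log10(2.3)
= 10 - 0.36
= 9.64

9.64


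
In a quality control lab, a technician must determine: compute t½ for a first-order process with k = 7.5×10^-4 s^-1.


t½ = ln2/k = 0.693147/(7.5×10^-4 s^-1)
= 924.2 s

924.2 s


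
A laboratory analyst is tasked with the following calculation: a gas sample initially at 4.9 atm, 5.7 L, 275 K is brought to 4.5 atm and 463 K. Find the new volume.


P1V1/T1 = P2V2/T2
V2 = P1V1T2/(T1P2)
= 4.9×5.7×463/(275×4.5)
= 10.45 L

10.45 L


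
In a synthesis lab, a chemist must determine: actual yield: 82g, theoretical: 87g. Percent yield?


% yield = actual/theoretical × 100
= 82/87 × 100
= 94.25%

94.25%


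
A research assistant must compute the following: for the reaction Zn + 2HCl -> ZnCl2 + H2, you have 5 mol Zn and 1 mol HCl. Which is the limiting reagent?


Mole ratio available / coefficient:
  Zn: 5/1 = 5.000
  HCl: 1/2 = 0.500
Smaller ratio is limiting.

HCl


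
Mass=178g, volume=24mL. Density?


ρ = mass/volume
= 178/24
= 7.417 g/mL

7.417 g/mL


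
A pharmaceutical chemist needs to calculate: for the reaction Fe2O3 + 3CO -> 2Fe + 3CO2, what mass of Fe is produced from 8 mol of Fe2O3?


Mole ratio Fe:Fe2O3 = 2:1
n(Fe) = 8 × 2/1 = 16.000 mol
mass = 16.000 × 55.85 = 893.6 g

893.6 g


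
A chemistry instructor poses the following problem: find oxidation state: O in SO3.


O is usually -2
Oxidation number: -2

-2


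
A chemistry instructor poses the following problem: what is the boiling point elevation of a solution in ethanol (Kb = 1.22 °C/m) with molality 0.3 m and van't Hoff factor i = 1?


ΔTb = Kb × m × i
= 1.22 × 0.3 × 1
= 0.366 °C

0.366 °C


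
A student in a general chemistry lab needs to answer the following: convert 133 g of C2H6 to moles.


M(C2H6) = 30.07 g/mol
n = mass/M = 133/30.07 = 4.423 mol

4.423 mol


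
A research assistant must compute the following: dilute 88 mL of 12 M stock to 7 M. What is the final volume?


C1V1 = C2V2
12 × 88 = 7 × V2
V2 = 1056/7 = 150.86 mL

150.86 mL


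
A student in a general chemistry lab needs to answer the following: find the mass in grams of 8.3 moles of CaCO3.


M(CaCO3) = 100.09 g/mol
mass = n × M = 8.3 × 100.09 = 830.75 g

830.75 g


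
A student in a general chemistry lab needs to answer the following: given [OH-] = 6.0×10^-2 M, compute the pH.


pOH = -log10([OH-]) = -log10(6.0×10^-2)
= 2 - log10(6.0) = 1.22
pH = 14 - pOH = 14 - 1.22 = 12.78

12.78


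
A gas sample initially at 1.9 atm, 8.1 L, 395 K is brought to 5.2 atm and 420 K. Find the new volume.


P1V1/T1 = P2V2/T2
V2 = P1V1T2/(T1P2)
= 1.9×8.1×420/(395×5.2)
= 3.147 L

3.147 L


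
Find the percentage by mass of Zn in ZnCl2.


M(ZnCl2) = 1×65.38 + 2×35.45 = 136.28 g/mol
Mass of Zn = 1 × 65.38 = 65.38 g/mol
% Zn = 65.38/136.28 × 100 = 47.97%

47.97%


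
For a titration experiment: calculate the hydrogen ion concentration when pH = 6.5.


[H+] = 10^(-pH) = 10^(-6.5)
= 3.16×10^-7 M

3.16×10^-7 M


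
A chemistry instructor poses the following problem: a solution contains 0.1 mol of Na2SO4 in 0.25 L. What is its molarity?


M = n/V = 0.1/0.25 = 0.400 mol/L

0.400 M


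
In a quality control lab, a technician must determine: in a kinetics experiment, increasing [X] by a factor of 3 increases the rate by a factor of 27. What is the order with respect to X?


rate ∝ [X]^n
3^n = 27 → n = 3
Order in X: 3

3


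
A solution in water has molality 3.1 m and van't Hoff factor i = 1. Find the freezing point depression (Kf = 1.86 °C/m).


ΔTf = Kf × m × i
= 1.86 × 3.1 × 1
= 5.766 °C

5.766 °C


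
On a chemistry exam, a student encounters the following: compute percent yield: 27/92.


% yield = actual/theoretical × 100
= 27/92 × 100
= 29.35%

29.35%


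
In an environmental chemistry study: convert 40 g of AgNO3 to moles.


M(AgNO3) = 169.88 g/mol
n = mass/M = 40/169.88 = 0.2355 mol

0.2355 mol


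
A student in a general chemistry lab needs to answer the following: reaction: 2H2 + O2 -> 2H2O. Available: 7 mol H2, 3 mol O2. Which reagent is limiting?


Mole ratio available / coefficient:
  H2: 7/2 = 3.500
  O2: 3/1 = 3.000
Smaller ratio is limiting.

O2


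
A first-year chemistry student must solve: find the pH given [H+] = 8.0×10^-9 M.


pH = -log10([H+]) = -log10(8.0×10^-9)
= 9 - log10(8.0)
= 9 - 0.9
= 8.1

8.1


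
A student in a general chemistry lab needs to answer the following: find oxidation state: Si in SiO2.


x + 2(-2) = 0, so x = +4
Oxidation number: +4

+4


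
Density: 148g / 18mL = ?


ρ = mass/volume
= 148/18
= 8.222 g/mL

8.222 g/mL


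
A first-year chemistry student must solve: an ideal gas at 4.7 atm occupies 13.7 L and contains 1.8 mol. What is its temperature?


PV = nRT  (R = 0.08206 L·atm/(mol·K))
T = PV/(nR) = 4.7×13.7/(1.8×0.08206)
= 64.39/0.147708
= 435.93 K

435.93 K


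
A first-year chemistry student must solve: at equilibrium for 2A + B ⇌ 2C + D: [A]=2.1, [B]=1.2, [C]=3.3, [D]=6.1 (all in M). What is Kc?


Kc = [C]^2[D]/([A]^2[B])
= (3.3^2 × 6.1^1)/(2.1^2 × 1.2^1)
= 66.429/5.292
= 12.55

12.55


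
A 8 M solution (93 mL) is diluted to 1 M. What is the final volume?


C1V1 = C2V2
8 × 93 = 1 × V2
V2 = 744/1 = 744.0 mL

744.0 mL


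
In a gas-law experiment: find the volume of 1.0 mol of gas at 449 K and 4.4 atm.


PV = nRT  (R = 0.08206 L·atm/(mol·K))
V = nRT/P = 1.0×0.08206×449/4.4
= 8.374 L

8.374 L


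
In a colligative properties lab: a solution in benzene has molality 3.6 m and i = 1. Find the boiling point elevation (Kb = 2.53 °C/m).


ΔTb = Kb × m × i
= 2.53 × 3.6 × 1
= 9.108 °C

9.108 °C


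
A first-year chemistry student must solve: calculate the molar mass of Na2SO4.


M(Na2SO4) = 2×22.99 + 1×32.07 + 4×16.0
= 45.98 + 32.07 + 64.0
= 142.05 g/mol

142.05 g/mol


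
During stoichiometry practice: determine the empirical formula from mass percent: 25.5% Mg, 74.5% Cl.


Assume 100 g sample. Moles of each element:
  Mg: 25.5/24.31 = 1.049 mol
  Cl: 74.5/35.45 = 2.102 mol
Divide by smallest (1.049):
  Mg: 1.049/1.049 = 1.0
  Cl: 2.102/1.049 = 2.0
Empirical formula: MgCl2

MgCl2


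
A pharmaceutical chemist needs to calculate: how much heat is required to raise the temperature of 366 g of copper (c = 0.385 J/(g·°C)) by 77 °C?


q = mcΔT = 366 × 0.385 × 77
= 10850.07 J

10850.07 J


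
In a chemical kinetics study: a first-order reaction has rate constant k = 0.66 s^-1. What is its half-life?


t½ = ln2/k = 0.693147/(0.66 s^-1)
= 1.050 s

1.050 s


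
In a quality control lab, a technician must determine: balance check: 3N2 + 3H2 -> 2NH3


Equation: 3N2 + 3H2 -> 2NH3
Check atoms: H: 6=6, N: 6≠2
Not balanced

No, not balanced


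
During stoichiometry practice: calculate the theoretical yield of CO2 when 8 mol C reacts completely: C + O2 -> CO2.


Mole ratio CO2:C = 1:1
n(CO2) = 8 × 1/1 = 8.000 mol
mass = 8.000 × 44.01 = 352.08 g

352.08 g


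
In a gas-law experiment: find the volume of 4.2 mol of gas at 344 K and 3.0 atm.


PV = nRT  (R = 0.08206 L·atm/(mol·K))
V = nRT/P = 4.2×0.08206×344/3.0
= 39.52 L

39.52 L


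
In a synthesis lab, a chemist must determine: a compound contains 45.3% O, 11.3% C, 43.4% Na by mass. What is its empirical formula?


Assume 100 g sample. Moles of each element:
  O: 45.3/16.0 = 2.831 mol
  C: 11.3/12.01 = 0.941 mol
  Na: 43.4/22.99 = 1.888 mol
Divide by smallest (0.941):
  O: 2.831/0.941 = 3.01
  C: 0.941/0.941 = 1.0
  Na: 1.888/0.941 = 2.01
Empirical formula: Na2CO3

Na2CO3


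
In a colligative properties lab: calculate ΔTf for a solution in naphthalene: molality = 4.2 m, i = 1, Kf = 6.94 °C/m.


ΔTf = Kf × m × i
= 6.94 × 4.2 × 1
= 29.148 °C

29.148 °C


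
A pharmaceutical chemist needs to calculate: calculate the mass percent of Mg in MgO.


M(MgO) = 1×24.31 + 1×16.0 = 40.31 g/mol
Mass of Mg = 1 × 24.31 = 24.31 g/mol
% Mg = 24.31/40.31 × 100 = 60.31%

60.31%


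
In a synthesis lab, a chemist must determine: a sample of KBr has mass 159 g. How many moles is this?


M(KBr) = 119.0 g/mol
n = mass/M = 159/119.0 = 1.3361 mol

1.3361 mol


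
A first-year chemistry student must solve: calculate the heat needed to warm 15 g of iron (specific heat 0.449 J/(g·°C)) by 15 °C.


q = mcΔT = 15 × 0.449 × 15
= 101.03 J

101.03 J


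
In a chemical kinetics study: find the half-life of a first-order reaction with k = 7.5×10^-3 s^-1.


t½ = ln2/k = 0.693147/(7.5×10^-3 s^-1)
= 92.42 s

92.42 s


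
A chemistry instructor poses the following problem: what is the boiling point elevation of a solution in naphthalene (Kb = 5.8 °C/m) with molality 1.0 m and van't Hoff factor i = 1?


ΔTb = Kb × m × i
= 5.8 × 1.0 × 1
= 5.8 °C

5.8 °C


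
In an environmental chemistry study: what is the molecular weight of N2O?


M(N2O) = 2×14.01 + 1×16.0
= 28.02 + 16.0
= 44.02 g/mol

44.02 g/mol


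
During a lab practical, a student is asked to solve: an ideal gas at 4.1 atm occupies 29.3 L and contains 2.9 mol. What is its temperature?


PV = nRT  (R = 0.08206 L·atm/(mol·K))
T = PV/(nR) = 4.1×29.3/(2.9×0.08206)
= 120.13/0.237974
= 504.80 K

504.80 K


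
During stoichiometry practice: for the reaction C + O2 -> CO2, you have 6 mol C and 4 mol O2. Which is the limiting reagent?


Mole ratio available / coefficient:
  C: 6/1 = 6.000
  O2: 4/1 = 4.000
Smaller ratio is limiting.

O2


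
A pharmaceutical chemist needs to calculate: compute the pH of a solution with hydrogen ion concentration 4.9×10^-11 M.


pH = -log10([H+]) = -log10(4.9×10^-11)
= 11 - log10(4.9)
= 11 - 0.69
= 10.31

10.31


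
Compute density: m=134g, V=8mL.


ρ = mass/volume
= 134/8
= 16.75 g/mL

16.75 g/mL


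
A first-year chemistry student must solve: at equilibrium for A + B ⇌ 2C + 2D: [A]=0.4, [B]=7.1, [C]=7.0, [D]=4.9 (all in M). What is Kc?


Kc = [C]^2[D]^2/([A][B])
= (7.0^2 × 4.9^2)/(0.4^1 × 7.1^1)
= 1176.49/2.84
= 414.3

414.3


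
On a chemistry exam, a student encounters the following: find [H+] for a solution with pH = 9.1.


[H+] = 10^(-pH) = 10^(-9.1)
= 7.94×10^-10 M

7.94×10^-10 M


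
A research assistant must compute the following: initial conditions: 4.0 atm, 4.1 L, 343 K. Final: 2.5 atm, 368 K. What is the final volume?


P1V1/T1 = P2V2/T2
V2 = P1V1T2/(T1P2)
= 4.0×4.1×368/(343×2.5)
= 7.038 L

7.038 L


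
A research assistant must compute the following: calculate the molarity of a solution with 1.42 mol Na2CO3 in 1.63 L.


M = n/V = 1.42/1.63 = 0.871 mol/L

0.871 M


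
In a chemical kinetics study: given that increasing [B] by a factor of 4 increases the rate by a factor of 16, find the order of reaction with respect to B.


rate ∝ [B]^n
4^n = 16 → n = 2
Order in B: 2

2


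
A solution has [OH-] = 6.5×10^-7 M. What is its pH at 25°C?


pOH = -log10([OH-]) = -log10(6.5×10^-7)
= 7 - log10(6.5) = 6.19
pH = 14 - pOH = 14 - 6.19 = 7.81

7.81


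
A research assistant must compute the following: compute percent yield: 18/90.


% yield = actual/theoretical × 100
= 18/90 × 100
= 20.0%

20.0%


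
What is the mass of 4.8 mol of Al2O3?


M(Al2O3) = 101.96 g/mol
mass = n × M = 4.8 × 101.96 = 489.41 g

489.41 g


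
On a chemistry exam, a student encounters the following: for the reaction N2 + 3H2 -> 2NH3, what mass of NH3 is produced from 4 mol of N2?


Mole ratio NH3:N2 = 2:1
n(NH3) = 4 × 2/1 = 8.000 mol
mass = 8.000 × 17.03 = 136.24 g

136.24 g


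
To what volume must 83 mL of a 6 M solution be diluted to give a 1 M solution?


C1V1 = C2V2
6 × 83 = 1 × V2
V2 = 498/1 = 498.0 mL

498.0 mL


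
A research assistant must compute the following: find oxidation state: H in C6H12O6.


H is +1 with nonmetals
Oxidation number: +1

+1


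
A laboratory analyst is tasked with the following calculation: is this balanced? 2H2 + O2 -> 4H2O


Equation: 2H2 + O2 -> 4H2O
Check atoms: H: 4≠8, O: 2≠4
Not balanced

No, not balanced


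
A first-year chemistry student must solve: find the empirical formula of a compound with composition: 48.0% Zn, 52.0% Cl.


Assume 100 g sample. Moles of each element:
  Zn: 48.0/65.38 = 0.734 mol
  Cl: 52.0/35.45 = 1.467 mol
Divide by smallest (0.734):
  Zn: 0.734/0.734 = 1.0
  Cl: 1.467/0.734 = 2.0
Empirical formula: ZnCl2

ZnCl2


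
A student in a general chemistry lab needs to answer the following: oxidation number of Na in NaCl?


Group 1 metal: +1
Oxidation number: +1

+1


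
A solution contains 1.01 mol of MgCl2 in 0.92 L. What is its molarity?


M = n/V = 1.01/0.92 = 1.098 mol/L

1.098 M


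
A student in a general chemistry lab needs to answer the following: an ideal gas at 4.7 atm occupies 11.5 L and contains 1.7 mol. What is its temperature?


PV = nRT  (R = 0.08206 L·atm/(mol·K))
T = PV/(nR) = 4.7×11.5/(1.7×0.08206)
= 54.05/0.139502
= 387.45 K

387.45 K


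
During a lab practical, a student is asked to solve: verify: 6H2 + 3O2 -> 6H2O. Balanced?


Equation: 6H2 + 3O2 -> 6H2O
Check atoms: H: 12=12, O: 6=6
Balanced

Yes, balanced


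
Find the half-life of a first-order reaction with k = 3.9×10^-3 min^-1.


t½ = ln2/k = 0.693147/(3.9×10^-3 min^-1)
= 177.7 min

177.7 min


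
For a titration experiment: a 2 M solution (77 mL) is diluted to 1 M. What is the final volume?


C1V1 = C2V2
2 × 77 = 1 × V2
V2 = 154/1 = 154.0 mL

154.0 mL


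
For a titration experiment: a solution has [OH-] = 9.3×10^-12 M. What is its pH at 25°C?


pOH = -log10([OH-]) = -log10(9.3×10^-12)
= 12 - log10(9.3) = 11.03
pH = 14 - pOH = 14 - 11.03 = 2.97

2.97


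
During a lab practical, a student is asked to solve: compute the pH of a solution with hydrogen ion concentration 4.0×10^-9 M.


pH = -log10([H+]) = -log10(4.0×10^-9)
= 9 - log10(4.0)
= 9 - 0.6
= 8.4

8.4


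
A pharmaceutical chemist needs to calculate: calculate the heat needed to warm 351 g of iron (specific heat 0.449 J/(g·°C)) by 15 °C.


q = mcΔT = 351 × 0.449 × 15
= 2363.99 J

2363.99 J


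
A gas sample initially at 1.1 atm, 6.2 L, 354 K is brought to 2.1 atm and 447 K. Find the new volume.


P1V1/T1 = P2V2/T2
V2 = P1V1T2/(T1P2)
= 1.1×6.2×447/(354×2.1)
= 4.101 L

4.101 L


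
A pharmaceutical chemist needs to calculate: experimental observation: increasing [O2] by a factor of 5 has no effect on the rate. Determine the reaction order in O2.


rate ∝ [O2]^n
rate ∝ [O2]^0
Order in O2: 0

0


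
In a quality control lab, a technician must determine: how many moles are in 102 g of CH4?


M(CH4) = 16.04 g/mol
n = mass/M = 102/16.04 = 6.3591 mol

6.3591 mol


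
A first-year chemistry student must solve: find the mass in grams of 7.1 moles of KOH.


M(KOH) = 56.11 g/mol
mass = n × M = 7.1 × 56.11 = 398.38 g

398.38 g


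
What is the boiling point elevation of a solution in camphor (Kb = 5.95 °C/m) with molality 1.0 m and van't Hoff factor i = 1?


ΔTb = Kb × m × i
= 5.95 × 1.0 × 1
= 5.95 °C

5.95 °C


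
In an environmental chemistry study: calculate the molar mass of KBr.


M(KBr) = 1×39.1 + 1×79.9
= 39.1 + 79.9
= 119.0 g/mol

119.0 g/mol


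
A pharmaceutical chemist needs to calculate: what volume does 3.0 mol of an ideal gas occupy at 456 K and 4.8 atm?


PV = nRT  (R = 0.08206 L·atm/(mol·K))
V = nRT/P = 3.0×0.08206×456/4.8
= 23.387 L

23.387 L


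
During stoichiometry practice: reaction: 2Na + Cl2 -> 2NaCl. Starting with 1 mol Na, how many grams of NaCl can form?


Mole ratio NaCl:Na = 2:2
n(NaCl) = 1 × 2/2 = 1.000 mol
mass = 1.000 × 58.44 = 58.44 g

58.44 g


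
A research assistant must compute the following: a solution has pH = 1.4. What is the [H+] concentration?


[H+] = 10^(-pH) = 10^(-1.4)
= 3.98×10^-2 M

3.98×10^-2 M


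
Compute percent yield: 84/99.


% yield = actual/theoretical × 100
= 84/99 × 100
= 84.85%

84.85%


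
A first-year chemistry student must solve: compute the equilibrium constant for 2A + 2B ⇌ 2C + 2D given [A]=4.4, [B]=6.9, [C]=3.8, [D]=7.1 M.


Kc = [C]^2[D]^2/([A]^2[B]^2)
= (3.8^2 × 7.1^2)/(4.4^2 × 6.9^2)
= 727.9204/921.7296
= 0.7897

0.7897


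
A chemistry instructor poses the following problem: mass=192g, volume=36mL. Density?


ρ = mass/volume
= 192/36
= 5.333 g/mL

5.333 g/mL


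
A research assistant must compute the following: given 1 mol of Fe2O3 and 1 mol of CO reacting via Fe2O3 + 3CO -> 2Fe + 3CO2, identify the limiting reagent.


Mole ratio available / coefficient:
  Fe2O3: 1/1 = 1.000
  CO: 1/3 = 0.333
Smaller ratio is limiting.

CO


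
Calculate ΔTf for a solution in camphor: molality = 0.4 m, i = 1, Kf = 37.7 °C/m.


ΔTf = Kf × m × i
= 37.7 × 0.4 × 1
= 15.08 °C

15.08 °C


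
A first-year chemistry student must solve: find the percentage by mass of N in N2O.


M(N2O) = 2×14.01 + 1×16.0 = 44.02 g/mol
Mass of N = 2 × 14.01 = 28.02 g/mol
% N = 28.02/44.02 × 100 = 63.65%

63.65%


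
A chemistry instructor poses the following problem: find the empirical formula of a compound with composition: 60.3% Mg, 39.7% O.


Assume 100 g sample. Moles of each element:
  Mg: 60.3/24.31 = 2.48 mol
  O: 39.7/16.0 = 2.481 mol
Divide by smallest (2.48):
  Mg: 2.48/2.48 = 1.0
  O: 2.481/2.48 = 1.0
Empirical formula: MgO

MgO


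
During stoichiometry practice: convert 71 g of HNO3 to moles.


M(HNO3) = 63.02 g/mol
n = mass/M = 71/63.02 = 1.1266 mol

1.1266 mol


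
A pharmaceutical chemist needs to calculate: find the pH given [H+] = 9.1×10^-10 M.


pH = -log10([H+]) = -log10(9.1×10^-10)
= 10 - log10(9.1)
= 10 - 0.96
= 9.04

9.04


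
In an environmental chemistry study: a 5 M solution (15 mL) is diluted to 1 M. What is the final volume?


C1V1 = C2V2
5 × 15 = 1 × V2
V2 = 75/1 = 75.0 mL

75.0 mL


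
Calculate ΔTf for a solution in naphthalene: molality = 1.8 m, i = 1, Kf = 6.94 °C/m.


ΔTf = Kf × m × i
= 6.94 × 1.8 × 1
= 12.492 °C

12.492 °C


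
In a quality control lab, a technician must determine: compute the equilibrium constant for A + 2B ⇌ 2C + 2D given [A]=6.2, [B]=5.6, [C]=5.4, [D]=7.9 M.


Kc = [C]^2[D]^2/([A][B]^2)
= (5.4^2 × 7.9^2)/(6.2^1 × 5.6^2)
= 1819.8756/194.432
= 9.360

9.360


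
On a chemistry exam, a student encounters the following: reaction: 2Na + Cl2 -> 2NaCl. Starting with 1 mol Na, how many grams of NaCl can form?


Mole ratio NaCl:Na = 2:2
n(NaCl) = 1 × 2/2 = 1.000 mol
mass = 1.000 × 58.44 = 58.44 g

58.44 g


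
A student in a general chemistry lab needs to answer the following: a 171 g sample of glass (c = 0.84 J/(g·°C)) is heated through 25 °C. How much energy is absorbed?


q = mcΔT = 171 × 0.84 × 25
= 3591.00 J

3591.00 J


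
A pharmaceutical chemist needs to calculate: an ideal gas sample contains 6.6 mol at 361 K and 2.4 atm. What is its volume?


PV = nRT  (R = 0.08206 L·atm/(mol·K))
V = nRT/P = 6.6×0.08206×361/2.4
= 81.465 L

81.465 L


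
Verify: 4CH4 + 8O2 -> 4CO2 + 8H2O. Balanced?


Equation: 4CH4 + 8O2 -> 4CO2 + 8H2O
Check atoms: C: 4=4, H: 16=16, O: 16=16
Balanced

Yes, balanced


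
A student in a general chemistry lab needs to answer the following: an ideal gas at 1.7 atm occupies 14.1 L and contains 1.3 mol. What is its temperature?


PV = nRT  (R = 0.08206 L·atm/(mol·K))
T = PV/(nR) = 1.7×14.1/(1.3×0.08206)
= 23.97/0.106678
= 224.69 K

224.69 K


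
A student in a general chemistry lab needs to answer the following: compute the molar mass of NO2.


M(NO2) = 1×14.01 + 2×16.0
= 14.01 + 32.0
= 46.01 g/mol

46.01 g/mol


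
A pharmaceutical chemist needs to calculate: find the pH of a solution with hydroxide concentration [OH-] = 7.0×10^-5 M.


pOH = -log10([OH-]) = -log10(7.0×10^-5)
= 5 - log10(7.0) = 4.15
pH = 14 - pOH = 14 - 4.15 = 9.85

9.85


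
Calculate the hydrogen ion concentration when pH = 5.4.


[H+] = 10^(-pH) = 10^(-5.4)
= 3.98×10^-6 M

3.98×10^-6 M


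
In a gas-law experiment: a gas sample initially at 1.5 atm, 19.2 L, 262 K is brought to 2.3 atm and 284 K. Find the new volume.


P1V1/T1 = P2V2/T2
V2 = P1V1T2/(T1P2)
= 1.5×19.2×284/(262×2.3)
= 13.573 L

13.573 L


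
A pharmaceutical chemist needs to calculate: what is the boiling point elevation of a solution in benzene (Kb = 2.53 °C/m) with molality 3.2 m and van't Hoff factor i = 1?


ΔTb = Kb × m × i
= 2.53 × 3.2 × 1
= 8.096 °C

8.096 °C


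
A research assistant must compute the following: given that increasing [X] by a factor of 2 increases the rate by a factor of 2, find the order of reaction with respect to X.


rate ∝ [X]^n
2^n = 2 → n = 1
Order in X: 1

1


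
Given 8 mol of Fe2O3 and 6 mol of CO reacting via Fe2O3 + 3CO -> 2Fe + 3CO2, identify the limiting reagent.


Mole ratio available / coefficient:
  Fe2O3: 8/1 = 8.000
  CO: 6/3 = 2.000
Smaller ratio is limiting.

CO


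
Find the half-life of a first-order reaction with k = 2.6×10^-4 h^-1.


t½ = ln2/k = 0.693147/(2.6×10^-4 h^-1)
= 2666 h

2666 h


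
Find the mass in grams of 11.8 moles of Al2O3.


M(Al2O3) = 101.96 g/mol
mass = n × M = 11.8 × 101.96 = 1203.13 g

1203.13 g


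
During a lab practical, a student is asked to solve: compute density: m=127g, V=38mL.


ρ = mass/volume
= 127/38
= 3.342 g/mL

3.342 g/mL


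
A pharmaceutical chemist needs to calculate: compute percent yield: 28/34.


% yield = actual/theoretical × 100
= 28/34 × 100
= 82.35%

82.35%


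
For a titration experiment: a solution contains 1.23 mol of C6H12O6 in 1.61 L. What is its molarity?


M = n/V = 1.23/1.61 = 0.764 mol/L

0.764 M


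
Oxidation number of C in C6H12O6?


6x + 12(+1) + 6(-2) = 0, so x = +0
Oxidation number: +0

+0


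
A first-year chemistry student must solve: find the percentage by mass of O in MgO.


M(MgO) = 1×24.31 + 1×16.0 = 40.31 g/mol
Mass of O = 1 × 16.0 = 16.00 g/mol
% O = 16.00/40.31 × 100 = 39.69%

39.69%


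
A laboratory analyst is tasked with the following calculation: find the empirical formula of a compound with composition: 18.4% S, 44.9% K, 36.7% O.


Assume 100 g sample. Moles of each element:
  S: 18.4/32.07 = 0.574 mol
  K: 44.9/39.1 = 1.148 mol
  O: 36.7/16.0 = 2.294 mol
Divide by smallest (0.574):
  S: 0.574/0.574 = 1.0
  K: 1.148/0.574 = 2.0
  O: 2.294/0.574 = 4.0
Empirical formula: K2SO4

K2SO4


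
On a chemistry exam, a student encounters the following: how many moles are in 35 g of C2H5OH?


M(C2H5OH) = 46.07 g/mol
n = mass/M = 35/46.07 = 0.7597 mol

0.7597 mol


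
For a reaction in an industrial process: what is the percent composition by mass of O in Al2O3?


M(Al2O3) = 2×26.98 + 3×16.0 = 101.96 g/mol
Mass of O = 3 × 16.0 = 48.00 g/mol
% O = 48.00/101.96 × 100 = 47.08%

47.08%


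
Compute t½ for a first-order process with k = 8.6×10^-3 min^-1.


t½ = ln2/k = 0.693147/(8.6×10^-3 min^-1)
= 80.60 min

80.60 min


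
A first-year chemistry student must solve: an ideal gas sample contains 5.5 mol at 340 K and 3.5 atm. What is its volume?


PV = nRT  (R = 0.08206 L·atm/(mol·K))
V = nRT/P = 5.5×0.08206×340/3.5
= 43.843 L

43.843 L


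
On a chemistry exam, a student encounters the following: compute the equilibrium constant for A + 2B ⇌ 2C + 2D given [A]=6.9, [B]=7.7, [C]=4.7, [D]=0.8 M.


Kc = [C]^2[D]^2/([A][B]^2)
= (4.7^2 × 0.8^2)/(6.9^1 × 7.7^2)
= 14.1376/409.101
= 0.03456

0.03456


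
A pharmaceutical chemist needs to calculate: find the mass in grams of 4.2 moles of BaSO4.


M(BaSO4) = 233.4 g/mol
mass = n × M = 4.2 × 233.4 = 980.28 g

980.28 g


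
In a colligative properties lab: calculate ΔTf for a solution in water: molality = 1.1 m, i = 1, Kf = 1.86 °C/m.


ΔTf = Kf × m × i
= 1.86 × 1.1 × 1
= 2.046 °C

2.046 °C
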